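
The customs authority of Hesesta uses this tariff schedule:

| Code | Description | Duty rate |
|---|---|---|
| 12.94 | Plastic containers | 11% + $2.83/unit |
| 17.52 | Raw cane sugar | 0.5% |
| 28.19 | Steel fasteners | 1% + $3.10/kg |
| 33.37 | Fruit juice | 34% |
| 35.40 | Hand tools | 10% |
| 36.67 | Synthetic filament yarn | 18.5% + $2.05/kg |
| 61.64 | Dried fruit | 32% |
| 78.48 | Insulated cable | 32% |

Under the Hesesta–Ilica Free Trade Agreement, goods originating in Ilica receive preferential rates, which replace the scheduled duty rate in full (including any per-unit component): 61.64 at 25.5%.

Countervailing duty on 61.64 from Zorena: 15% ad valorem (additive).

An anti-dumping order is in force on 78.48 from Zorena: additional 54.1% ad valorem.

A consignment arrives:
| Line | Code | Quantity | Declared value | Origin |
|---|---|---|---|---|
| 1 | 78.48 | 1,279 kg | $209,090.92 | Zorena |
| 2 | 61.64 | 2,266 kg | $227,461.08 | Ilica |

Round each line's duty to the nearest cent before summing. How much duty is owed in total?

$238,029.86

Line 1 (78.48, Zorena, 1,279 kg, $209,090.92):
Base rate for 78.48 is 32%.
Additional duty on 78.48 from Zorena: +54.1%. Applied ad valorem rate: 32% + 54.1% = 86.1%.
Duty = $209,090.92 × 86.1% = $180,027.28.
Line 2 (61.64, Ilica, 2,266 kg, $227,461.08):
Base rate for 61.64 is 32%.
Origin Ilica qualifies under the Hesesta–Ilica agreement and 61.64 is covered: preferential rate 25.5% applies instead.
The additional-duty order on 61.64 targets Zorena, not Ilica; it does not apply.
Duty = $227,461.08 × 25.5% = $58,002.58.
Total = $180,027.28 + $58,002.58 = $238,029.86.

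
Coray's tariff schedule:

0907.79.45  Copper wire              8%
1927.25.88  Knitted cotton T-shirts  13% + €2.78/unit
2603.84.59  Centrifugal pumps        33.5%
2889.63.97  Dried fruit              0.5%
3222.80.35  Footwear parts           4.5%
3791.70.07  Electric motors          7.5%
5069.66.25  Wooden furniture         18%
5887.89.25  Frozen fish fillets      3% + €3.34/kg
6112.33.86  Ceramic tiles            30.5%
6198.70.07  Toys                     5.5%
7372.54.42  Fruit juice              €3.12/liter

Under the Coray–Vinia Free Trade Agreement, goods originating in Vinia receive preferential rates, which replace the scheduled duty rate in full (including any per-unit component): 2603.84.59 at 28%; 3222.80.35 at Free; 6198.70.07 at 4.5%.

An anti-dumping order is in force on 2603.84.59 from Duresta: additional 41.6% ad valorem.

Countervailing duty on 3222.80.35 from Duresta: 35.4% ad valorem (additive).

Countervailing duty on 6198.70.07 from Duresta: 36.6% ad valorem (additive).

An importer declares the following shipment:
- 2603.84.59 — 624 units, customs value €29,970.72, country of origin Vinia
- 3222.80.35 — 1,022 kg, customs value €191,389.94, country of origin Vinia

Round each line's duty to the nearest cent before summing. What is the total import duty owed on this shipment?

€8,391.80

Line 1 (2603.84.59, Vinia, 624 units, €29,970.72):
Base rate for 2603.84.59 is 33.5%.
Origin Vinia qualifies under the Coray–Vinia agreement and 2603.84.59 is covered: preferential rate 28% applies instead.
The additional-duty order on 2603.84.59 targets Duresta, not Vinia; it does not apply.
Duty = €29,970.72 × 28% = €8,391.80.
Line 2 (3222.80.35, Vinia, 1,022 kg, €191,389.94):
Base rate for 3222.80.35 is 4.5%.
Origin Vinia qualifies under the Coray–Vinia agreement and 3222.80.35 is covered: preferential rate Free applies instead.
The additional-duty order on 3222.80.35 targets Duresta, not Vinia; it does not apply.
Duty = €191,389.94 × 0% = €0.00.
Total = €8,391.80 + €0.00 = €8,391.80.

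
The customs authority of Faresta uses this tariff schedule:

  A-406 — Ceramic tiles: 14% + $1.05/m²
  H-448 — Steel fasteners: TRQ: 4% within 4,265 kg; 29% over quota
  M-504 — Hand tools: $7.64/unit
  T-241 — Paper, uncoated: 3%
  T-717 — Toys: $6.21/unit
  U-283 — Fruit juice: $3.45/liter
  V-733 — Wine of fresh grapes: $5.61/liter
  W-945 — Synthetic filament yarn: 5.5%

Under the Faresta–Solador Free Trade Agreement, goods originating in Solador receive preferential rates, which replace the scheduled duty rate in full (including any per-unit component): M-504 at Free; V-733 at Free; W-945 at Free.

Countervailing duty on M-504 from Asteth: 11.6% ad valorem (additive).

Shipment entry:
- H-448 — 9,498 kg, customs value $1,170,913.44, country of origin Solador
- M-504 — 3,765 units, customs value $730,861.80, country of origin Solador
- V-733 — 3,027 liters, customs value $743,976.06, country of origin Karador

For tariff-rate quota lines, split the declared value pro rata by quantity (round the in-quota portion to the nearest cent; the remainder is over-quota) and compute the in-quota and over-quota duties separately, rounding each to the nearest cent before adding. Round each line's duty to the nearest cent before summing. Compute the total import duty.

Line 1 (H-448, Solador, 9,498 kg, $1,170,913.44):
Code H-448 is under a tariff-rate quota (threshold 4,265 kg). In-quota: 4,265 kg at 4%; over-quota: 5,233 kg at 29%.
Pro-rata value split: in-quota = $1,170,913.44 × 4,265/9,498 = $525,789.20; over-quota = $1,170,913.44 − $525,789.20 = $645,124.24.
In-quota duty = $525,789.20 × 4% = $21,031.57. Over-quota duty = $645,124.24 × 29% = $187,086.03.
Line duty = $21,031.57 + $187,086.03 = $208,117.60.
Line 2 (M-504, Solador, 3,765 units, $730,861.80):
Base rate for M-504 is $7.64/unit.
Origin Solador qualifies under the Faresta–Solador agreement and M-504 is covered: preferential rate Free applies instead.
The additional-duty order on M-504 targets Asteth, not Solador; it does not apply.
Duty = $730,861.80 × 0% = $0.00.
Line 3 (V-733, Karador, 3,027 liters, $743,976.06):
Base rate for V-733 is $5.61/liter.
V-733 has an FTA preferential rate, but origin Karador is not Solador; base rate stands.
Duty = 3,027 × $5.61 = $16,981.47.
Total = $208,117.60 + $0.00 + $16,981.47 = $225,099.07.

$225,099.07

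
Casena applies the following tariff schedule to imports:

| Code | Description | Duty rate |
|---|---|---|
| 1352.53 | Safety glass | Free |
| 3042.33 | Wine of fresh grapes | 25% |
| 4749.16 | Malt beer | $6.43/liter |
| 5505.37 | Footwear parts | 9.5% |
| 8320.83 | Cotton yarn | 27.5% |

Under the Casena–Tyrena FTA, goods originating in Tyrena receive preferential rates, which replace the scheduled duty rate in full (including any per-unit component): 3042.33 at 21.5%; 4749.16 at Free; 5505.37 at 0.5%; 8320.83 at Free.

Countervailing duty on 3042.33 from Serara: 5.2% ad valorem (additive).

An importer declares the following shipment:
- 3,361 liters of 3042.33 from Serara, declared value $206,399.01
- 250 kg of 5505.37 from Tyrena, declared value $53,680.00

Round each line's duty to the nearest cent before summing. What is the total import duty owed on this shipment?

$62,600.90

Line 1 (3042.33, Serara, 3,361 liters, $206,399.01):
Base rate for 3042.33 is 25%.
3042.33 has an FTA preferential rate, but origin Serara is not Tyrena; base rate stands.
Additional duty on 3042.33 from Serara: +5.2%. Applied ad valorem rate: 25% + 5.2% = 30.2%.
Duty = $206,399.01 × 30.2% = $62,332.50.
Line 2 (5505.37, Tyrena, 250 kg, $53,680.00):
Base rate for 5505.37 is 9.5%.
Origin Tyrena qualifies under the Casena–Tyrena agreement and 5505.37 is covered: preferential rate 0.5% applies instead.
Duty = $53,680.00 × 0.5% = $268.40.
Total = $62,332.50 + $268.40 = $62,600.90.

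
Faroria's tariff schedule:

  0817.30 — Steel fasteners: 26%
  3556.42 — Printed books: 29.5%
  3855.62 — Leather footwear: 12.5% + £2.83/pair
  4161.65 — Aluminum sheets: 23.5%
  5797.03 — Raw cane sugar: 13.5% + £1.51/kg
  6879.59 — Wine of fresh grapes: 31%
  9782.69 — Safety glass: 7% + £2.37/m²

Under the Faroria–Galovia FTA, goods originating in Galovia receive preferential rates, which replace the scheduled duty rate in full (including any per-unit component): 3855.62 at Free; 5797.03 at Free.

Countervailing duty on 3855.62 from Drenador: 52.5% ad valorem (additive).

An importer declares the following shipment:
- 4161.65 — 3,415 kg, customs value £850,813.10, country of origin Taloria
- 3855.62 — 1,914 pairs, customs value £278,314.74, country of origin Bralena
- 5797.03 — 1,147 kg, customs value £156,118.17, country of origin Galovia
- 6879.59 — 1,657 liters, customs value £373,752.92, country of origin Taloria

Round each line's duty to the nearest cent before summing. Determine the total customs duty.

£356,010.45

Line 1 (4161.65, Taloria, 3,415 kg, £850,813.10):
Base rate for 4161.65 is 23.5%.
Duty = £850,813.10 × 23.5% = £199,941.08.
Line 2 (3855.62, Bralena, 1,914 pairs, £278,314.74):
Base rate for 3855.62 is 12.5% + £2.83/pair.
3855.62 has an FTA preferential rate, but origin Bralena is not Galovia; base rate stands.
The additional-duty order on 3855.62 targets Drenador, not Bralena; it does not apply.
Duty = £278,314.74 × 12.5% + 1,914 × £2.83 = £40,205.96.
Line 3 (5797.03, Galovia, 1,147 kg, £156,118.17):
Base rate for 5797.03 is 13.5% + £1.51/kg.
Origin Galovia qualifies under the Faroria–Galovia agreement and 5797.03 is covered: preferential rate Free applies instead.
Duty = £156,118.17 × 0% = £0.00.
Line 4 (6879.59, Taloria, 1,657 liters, £373,752.92):
Base rate for 6879.59 is 31%.
Duty = £373,752.92 × 31% = £115,863.41.
Total = £199,941.08 + £40,205.96 + £0.00 + £115,863.41 = £356,010.45.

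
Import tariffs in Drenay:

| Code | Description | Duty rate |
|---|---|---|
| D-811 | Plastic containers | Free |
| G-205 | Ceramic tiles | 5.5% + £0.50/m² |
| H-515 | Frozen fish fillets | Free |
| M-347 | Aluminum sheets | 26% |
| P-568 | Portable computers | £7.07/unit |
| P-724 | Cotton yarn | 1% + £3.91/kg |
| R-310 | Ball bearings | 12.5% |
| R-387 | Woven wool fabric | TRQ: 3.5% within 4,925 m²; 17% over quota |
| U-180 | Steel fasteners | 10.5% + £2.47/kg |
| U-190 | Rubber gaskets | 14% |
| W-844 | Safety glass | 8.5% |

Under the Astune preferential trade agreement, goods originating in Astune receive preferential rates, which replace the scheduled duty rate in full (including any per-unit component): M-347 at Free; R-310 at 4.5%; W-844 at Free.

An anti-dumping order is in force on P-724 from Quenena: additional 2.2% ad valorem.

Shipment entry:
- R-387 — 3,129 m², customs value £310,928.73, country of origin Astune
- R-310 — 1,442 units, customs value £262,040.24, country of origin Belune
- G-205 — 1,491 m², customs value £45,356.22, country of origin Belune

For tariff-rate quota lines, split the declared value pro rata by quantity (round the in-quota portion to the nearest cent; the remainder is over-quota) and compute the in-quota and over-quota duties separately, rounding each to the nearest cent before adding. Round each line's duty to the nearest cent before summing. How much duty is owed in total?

£46,877.63

Line 1 (R-387, Astune, 3,129 m², £310,928.73):
Code R-387 is under a tariff-rate quota (threshold 4,925 m²). Quantity 3,129 m² is within the quota, so the in-quota rate 3.5% applies to the full value.
Duty = £310,928.73 × 3.5% = £10,882.51.
Line 2 (R-310, Belune, 1,442 units, £262,040.24):
Base rate for R-310 is 12.5%.
R-310 has an FTA preferential rate, but origin Belune is not Astune; base rate stands.
Duty = £262,040.24 × 12.5% = £32,755.03.
Line 3 (G-205, Belune, 1,491 m², £45,356.22):
Base rate for G-205 is 5.5% + £0.50/m².
Duty = £45,356.22 × 5.5% + 1,491 × £0.50 = £3,240.09.
Total = £10,882.51 + £32,755.03 + £3,240.09 = £46,877.63.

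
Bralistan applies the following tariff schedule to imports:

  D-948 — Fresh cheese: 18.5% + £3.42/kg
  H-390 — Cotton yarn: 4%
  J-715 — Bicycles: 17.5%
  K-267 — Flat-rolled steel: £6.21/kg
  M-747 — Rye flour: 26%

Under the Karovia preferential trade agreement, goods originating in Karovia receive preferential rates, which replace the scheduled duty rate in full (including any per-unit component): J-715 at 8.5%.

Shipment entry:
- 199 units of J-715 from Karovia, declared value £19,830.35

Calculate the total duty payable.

£1,685.58

Line 1 (J-715, Karovia, 199 units, £19,830.35):
Base rate for J-715 is 17.5%.
Origin Karovia qualifies under the Bralistan–Karovia agreement and J-715 is covered: preferential rate 8.5% applies instead.
Duty = £19,830.35 × 8.5% = £1,685.58.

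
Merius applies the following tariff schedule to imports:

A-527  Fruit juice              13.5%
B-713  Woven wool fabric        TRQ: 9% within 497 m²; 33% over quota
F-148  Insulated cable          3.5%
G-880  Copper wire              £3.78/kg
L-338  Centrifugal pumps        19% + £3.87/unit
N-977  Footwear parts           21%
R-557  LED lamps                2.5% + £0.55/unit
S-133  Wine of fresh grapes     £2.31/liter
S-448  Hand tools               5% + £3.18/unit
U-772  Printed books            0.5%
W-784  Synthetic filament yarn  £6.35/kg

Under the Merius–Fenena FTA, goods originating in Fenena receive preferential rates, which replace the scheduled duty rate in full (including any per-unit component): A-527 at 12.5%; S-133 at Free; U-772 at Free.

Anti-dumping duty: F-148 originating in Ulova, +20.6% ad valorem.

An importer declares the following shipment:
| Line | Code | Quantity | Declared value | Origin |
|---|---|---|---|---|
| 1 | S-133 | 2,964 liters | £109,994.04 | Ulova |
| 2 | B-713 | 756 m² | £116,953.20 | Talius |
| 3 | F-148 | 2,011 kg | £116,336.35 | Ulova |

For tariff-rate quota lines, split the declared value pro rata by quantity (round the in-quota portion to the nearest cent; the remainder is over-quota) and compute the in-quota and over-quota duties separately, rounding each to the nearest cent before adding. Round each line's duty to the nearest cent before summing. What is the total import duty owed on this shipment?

£55,025.84

Line 1 (S-133, Ulova, 2,964 liters, £109,994.04):
Base rate for S-133 is £2.31/liter.
S-133 has an FTA preferential rate, but origin Ulova is not Fenena; base rate stands.
Duty = 2,964 × £2.31 = £6,846.84.
Line 2 (B-713, Talius, 756 m², £116,953.20):
Code B-713 is under a tariff-rate quota (threshold 497 m²). In-quota: 497 m² at 9%; over-quota: 259 m² at 33%.
Pro-rata value split: in-quota = £116,953.20 × 497/756 = £76,885.90; over-quota = £116,953.20 − £76,885.90 = £40,067.30.
In-quota duty = £76,885.90 × 9% = £6,919.73. Over-quota duty = £40,067.30 × 33% = £13,222.21.
Line duty = £6,919.73 + £13,222.21 = £20,141.94.
Line 3 (F-148, Ulova, 2,011 kg, £116,336.35):
Base rate for F-148 is 3.5%.
Additional duty on F-148 from Ulova: +20.6%. Applied ad valorem rate: 3.5% + 20.6% = 24.1%.
Duty = £116,336.35 × 24.1% = £28,037.06.
Total = £6,846.84 + £20,141.94 + £28,037.06 = £55,025.84.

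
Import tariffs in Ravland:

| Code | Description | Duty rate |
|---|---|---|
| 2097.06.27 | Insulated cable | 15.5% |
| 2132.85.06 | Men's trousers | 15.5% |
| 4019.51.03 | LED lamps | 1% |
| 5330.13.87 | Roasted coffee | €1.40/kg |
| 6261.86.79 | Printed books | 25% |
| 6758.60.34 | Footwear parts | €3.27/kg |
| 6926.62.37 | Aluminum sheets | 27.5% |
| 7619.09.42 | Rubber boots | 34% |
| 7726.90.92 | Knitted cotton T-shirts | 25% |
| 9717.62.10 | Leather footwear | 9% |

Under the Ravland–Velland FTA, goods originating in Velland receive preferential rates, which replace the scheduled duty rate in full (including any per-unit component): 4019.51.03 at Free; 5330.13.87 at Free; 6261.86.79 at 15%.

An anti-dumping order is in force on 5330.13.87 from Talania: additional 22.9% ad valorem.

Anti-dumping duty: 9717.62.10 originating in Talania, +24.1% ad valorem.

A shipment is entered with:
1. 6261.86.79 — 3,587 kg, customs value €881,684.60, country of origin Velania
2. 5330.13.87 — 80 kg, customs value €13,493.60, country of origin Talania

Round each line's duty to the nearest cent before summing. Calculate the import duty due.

Line 1 (6261.86.79, Velania, 3,587 kg, €881,684.60):
Base rate for 6261.86.79 is 25%.
6261.86.79 has an FTA preferential rate, but origin Velania is not Velland; base rate stands.
Duty = €881,684.60 × 25% = €220,421.15.
Line 2 (5330.13.87, Talania, 80 kg, €13,493.60):
Base rate for 5330.13.87 is €1.40/kg.
5330.13.87 has an FTA preferential rate, but origin Talania is not Velland; base rate stands.
Additional duty on 5330.13.87 from Talania: +22.9% ad valorem. Applied ad valorem rate = 22.9%.
Duty = €13,493.60 × 22.9% + 80 × €1.40 = €3,202.03.
Total = €220,421.15 + €3,202.03 = €223,623.18.

€223,623.18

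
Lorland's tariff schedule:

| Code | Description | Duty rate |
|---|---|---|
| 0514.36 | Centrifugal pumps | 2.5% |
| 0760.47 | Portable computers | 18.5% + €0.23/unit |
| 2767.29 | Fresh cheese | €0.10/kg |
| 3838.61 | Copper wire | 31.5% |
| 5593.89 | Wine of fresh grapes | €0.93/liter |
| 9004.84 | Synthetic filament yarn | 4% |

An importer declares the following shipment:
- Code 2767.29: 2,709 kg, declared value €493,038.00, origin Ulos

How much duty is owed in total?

Line 1 (2767.29, Ulos, 2,709 kg, €493,038.00):
Base rate for 2767.29 is €0.10/kg.
Duty = 2,709 × €0.10 = €270.90.

€270.90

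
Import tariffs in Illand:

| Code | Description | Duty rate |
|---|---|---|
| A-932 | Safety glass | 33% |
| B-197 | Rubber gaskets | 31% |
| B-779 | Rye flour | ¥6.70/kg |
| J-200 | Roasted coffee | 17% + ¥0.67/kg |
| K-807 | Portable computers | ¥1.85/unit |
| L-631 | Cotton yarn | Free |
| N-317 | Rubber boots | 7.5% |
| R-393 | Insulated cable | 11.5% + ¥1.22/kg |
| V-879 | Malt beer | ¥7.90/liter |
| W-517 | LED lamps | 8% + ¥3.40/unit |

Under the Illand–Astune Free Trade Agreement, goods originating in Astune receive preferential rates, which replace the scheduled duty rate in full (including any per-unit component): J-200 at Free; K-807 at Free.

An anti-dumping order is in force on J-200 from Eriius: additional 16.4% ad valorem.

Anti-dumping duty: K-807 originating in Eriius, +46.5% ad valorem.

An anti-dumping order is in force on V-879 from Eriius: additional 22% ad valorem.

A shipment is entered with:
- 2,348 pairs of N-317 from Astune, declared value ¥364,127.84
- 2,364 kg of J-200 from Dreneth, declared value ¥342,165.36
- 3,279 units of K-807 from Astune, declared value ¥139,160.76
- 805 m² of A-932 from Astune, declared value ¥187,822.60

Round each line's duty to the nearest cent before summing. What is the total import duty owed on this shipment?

¥149,043.04

Line 1 (N-317, Astune, 2,348 pairs, ¥364,127.84):
Base rate for N-317 is 7.5%.
Origin Astune is the FTA partner but N-317 is not on the preference list; base rate stands.
Duty = ¥364,127.84 × 7.5% = ¥27,309.59.
Line 2 (J-200, Dreneth, 2,364 kg, ¥342,165.36):
Base rate for J-200 is 17% + ¥0.67/kg.
J-200 has an FTA preferential rate, but origin Dreneth is not Astune; base rate stands.
The additional-duty order on J-200 targets Eriius, not Dreneth; it does not apply.
Duty = ¥342,165.36 × 17% + 2,364 × ¥0.67 = ¥59,751.99.
Line 3 (K-807, Astune, 3,279 units, ¥139,160.76):
Base rate for K-807 is ¥1.85/unit.
Origin Astune qualifies under the Illand–Astune agreement and K-807 is covered: preferential rate Free applies instead.
The additional-duty order on K-807 targets Eriius, not Astune; it does not apply.
Duty = ¥139,160.76 × 0% = ¥0.00.
Line 4 (A-932, Astune, 805 m², ¥187,822.60):
Base rate for A-932 is 33%.
Origin Astune is the FTA partner but A-932 is not on the preference list; base rate stands.
Duty = ¥187,822.60 × 33% = ¥61,981.46.
Total = ¥27,309.59 + ¥59,751.99 + ¥0.00 + ¥61,981.46 = ¥149,043.04.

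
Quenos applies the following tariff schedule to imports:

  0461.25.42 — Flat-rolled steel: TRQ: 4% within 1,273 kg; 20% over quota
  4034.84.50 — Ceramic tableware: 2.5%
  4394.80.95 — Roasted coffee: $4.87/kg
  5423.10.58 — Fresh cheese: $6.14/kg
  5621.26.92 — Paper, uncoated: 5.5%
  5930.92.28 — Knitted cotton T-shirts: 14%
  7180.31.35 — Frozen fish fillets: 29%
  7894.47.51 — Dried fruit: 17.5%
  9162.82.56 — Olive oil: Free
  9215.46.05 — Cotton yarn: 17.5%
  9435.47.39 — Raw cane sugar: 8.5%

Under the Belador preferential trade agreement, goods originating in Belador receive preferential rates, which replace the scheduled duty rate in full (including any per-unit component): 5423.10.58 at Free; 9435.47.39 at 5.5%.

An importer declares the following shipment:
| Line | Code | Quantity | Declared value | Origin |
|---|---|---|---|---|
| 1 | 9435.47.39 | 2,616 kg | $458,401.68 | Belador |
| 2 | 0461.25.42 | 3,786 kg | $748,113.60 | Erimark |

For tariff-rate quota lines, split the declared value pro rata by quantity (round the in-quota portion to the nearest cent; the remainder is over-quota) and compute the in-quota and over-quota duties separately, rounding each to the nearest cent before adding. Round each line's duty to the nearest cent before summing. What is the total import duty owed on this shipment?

$134,587.64

Line 1 (9435.47.39, Belador, 2,616 kg, $458,401.68):
Base rate for 9435.47.39 is 8.5%.
Origin Belador qualifies under the Quenos–Belador agreement and 9435.47.39 is covered: preferential rate 5.5% applies instead.
Duty = $458,401.68 × 5.5% = $25,212.09.
Line 2 (0461.25.42, Erimark, 3,786 kg, $748,113.60):
Code 0461.25.42 is under a tariff-rate quota (threshold 1,273 kg). In-quota: 1,273 kg at 4%; over-quota: 2,513 kg at 20%.
Pro-rata value split: in-quota = $748,113.60 × 1,273/3,786 = $251,544.80; over-quota = $748,113.60 − $251,544.80 = $496,568.80.
In-quota duty = $251,544.80 × 4% = $10,061.79. Over-quota duty = $496,568.80 × 20% = $99,313.76.
Line duty = $10,061.79 + $99,313.76 = $109,375.55.
Total = $25,212.09 + $109,375.55 = $134,587.64.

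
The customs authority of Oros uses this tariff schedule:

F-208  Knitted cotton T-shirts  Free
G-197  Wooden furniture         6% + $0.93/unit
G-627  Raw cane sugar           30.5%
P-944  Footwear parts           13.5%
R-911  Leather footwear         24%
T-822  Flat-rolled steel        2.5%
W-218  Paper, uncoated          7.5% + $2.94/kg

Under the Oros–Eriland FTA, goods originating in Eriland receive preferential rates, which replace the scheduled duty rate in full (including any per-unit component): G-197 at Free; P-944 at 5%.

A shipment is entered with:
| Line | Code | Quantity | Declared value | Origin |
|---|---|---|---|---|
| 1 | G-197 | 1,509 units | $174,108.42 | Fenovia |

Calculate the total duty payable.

$11,849.88

Line 1 (G-197, Fenovia, 1,509 units, $174,108.42):
Base rate for G-197 is 6% + $0.93/unit.
G-197 has an FTA preferential rate, but origin Fenovia is not Eriland; base rate stands.
Duty = $174,108.42 × 6% + 1,509 × $0.93 = $11,849.88.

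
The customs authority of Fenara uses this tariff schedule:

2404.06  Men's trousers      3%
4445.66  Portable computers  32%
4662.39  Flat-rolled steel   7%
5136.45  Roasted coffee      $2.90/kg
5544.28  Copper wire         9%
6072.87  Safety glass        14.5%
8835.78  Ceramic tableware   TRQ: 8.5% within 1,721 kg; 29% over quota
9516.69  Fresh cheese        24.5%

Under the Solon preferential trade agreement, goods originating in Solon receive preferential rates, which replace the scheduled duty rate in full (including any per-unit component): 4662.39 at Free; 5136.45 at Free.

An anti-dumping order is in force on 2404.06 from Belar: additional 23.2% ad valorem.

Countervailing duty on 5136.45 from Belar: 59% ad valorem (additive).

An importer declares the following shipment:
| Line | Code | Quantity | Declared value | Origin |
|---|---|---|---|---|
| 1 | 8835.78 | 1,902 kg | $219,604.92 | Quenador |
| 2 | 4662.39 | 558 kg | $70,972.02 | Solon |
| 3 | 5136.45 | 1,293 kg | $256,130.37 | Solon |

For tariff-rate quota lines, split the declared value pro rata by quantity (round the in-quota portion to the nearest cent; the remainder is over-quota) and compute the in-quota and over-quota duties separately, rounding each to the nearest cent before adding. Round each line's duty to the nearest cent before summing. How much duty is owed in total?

Line 1 (8835.78, Quenador, 1,902 kg, $219,604.92):
Code 8835.78 is under a tariff-rate quota (threshold 1,721 kg). In-quota: 1,721 kg at 8.5%; over-quota: 181 kg at 29%.
Pro-rata value split: in-quota = $219,604.92 × 1,721/1,902 = $198,706.66; over-quota = $219,604.92 − $198,706.66 = $20,898.26.
In-quota duty = $198,706.66 × 8.5% = $16,890.07. Over-quota duty = $20,898.26 × 29% = $6,060.50.
Line duty = $16,890.07 + $6,060.50 = $22,950.57.
Line 2 (4662.39, Solon, 558 kg, $70,972.02):
Base rate for 4662.39 is 7%.
Origin Solon qualifies under the Fenara–Solon agreement and 4662.39 is covered: preferential rate Free applies instead.
Duty = $70,972.02 × 0% = $0.00.
Line 3 (5136.45, Solon, 1,293 kg, $256,130.37):
Base rate for 5136.45 is $2.90/kg.
Origin Solon qualifies under the Fenara–Solon agreement and 5136.45 is covered: preferential rate Free applies instead.
The additional-duty order on 5136.45 targets Belar, not Solon; it does not apply.
Duty = $256,130.37 × 0% = $0.00.
Total = $22,950.57 + $0.00 + $0.00 = $22,950.57.

$22,950.57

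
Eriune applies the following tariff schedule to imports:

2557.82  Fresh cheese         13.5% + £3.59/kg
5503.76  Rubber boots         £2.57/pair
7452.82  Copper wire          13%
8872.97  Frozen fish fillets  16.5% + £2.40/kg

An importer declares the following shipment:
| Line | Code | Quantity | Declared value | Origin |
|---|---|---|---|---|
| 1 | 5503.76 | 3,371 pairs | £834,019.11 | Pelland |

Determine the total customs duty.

£8,663.47

Line 1 (5503.76, Pelland, 3,371 pairs, £834,019.11):
Base rate for 5503.76 is £2.57/pair.
Duty = 3,371 × £2.57 = £8,663.47.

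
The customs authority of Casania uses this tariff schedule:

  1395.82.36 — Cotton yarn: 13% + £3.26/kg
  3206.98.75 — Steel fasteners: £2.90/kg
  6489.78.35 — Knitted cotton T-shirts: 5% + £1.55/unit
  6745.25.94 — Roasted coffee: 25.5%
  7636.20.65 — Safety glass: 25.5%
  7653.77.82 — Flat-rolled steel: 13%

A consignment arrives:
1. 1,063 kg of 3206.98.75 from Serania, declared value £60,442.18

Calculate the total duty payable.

£3,082.70

Line 1 (3206.98.75, Serania, 1,063 kg, £60,442.18):
Base rate for 3206.98.75 is £2.90/kg.
Duty = 1,063 × £2.90 = £3,082.70.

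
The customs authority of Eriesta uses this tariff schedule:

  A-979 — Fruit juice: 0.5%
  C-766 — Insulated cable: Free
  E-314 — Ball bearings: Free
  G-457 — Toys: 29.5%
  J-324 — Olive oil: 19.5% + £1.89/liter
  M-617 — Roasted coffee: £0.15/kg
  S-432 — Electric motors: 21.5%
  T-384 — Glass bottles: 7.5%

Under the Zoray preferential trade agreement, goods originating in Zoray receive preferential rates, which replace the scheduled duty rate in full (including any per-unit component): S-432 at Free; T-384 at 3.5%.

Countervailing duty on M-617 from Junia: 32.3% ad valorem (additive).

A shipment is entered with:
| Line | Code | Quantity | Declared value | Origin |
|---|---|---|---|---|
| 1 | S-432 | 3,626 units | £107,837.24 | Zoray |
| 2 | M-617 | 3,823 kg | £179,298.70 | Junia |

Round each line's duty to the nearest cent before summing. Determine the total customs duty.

Line 1 (S-432, Zoray, 3,626 units, £107,837.24):
Base rate for S-432 is 21.5%.
Origin Zoray qualifies under the Eriesta–Zoray agreement and S-432 is covered: preferential rate Free applies instead.
Duty = £107,837.24 × 0% = £0.00.
Line 2 (M-617, Junia, 3,823 kg, £179,298.70):
Base rate for M-617 is £0.15/kg.
Additional duty on M-617 from Junia: +32.3% ad valorem. Applied ad valorem rate = 32.3%.
Duty = £179,298.70 × 32.3% + 3,823 × £0.15 = £58,486.93.
Total = £0.00 + £58,486.93 = £58,486.93.

£58,486.93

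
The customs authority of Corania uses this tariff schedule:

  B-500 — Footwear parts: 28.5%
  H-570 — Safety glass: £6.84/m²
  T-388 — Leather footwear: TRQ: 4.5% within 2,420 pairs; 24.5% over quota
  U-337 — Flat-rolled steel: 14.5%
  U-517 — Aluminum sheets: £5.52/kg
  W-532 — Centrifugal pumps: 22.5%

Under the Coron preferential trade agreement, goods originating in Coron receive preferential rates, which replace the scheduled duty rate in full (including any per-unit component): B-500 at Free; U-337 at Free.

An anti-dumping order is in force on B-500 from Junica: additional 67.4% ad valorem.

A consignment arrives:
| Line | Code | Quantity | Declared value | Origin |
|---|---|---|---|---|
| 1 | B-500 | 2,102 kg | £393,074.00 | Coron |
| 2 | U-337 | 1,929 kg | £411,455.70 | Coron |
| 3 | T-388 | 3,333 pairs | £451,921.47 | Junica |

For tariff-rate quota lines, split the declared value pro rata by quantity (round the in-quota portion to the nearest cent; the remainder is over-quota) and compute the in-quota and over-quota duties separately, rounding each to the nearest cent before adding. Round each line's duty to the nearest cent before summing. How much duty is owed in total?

Line 1 (B-500, Coron, 2,102 kg, £393,074.00):
Base rate for B-500 is 28.5%.
Origin Coron qualifies under the Corania–Coron agreement and B-500 is covered: preferential rate Free applies instead.
The additional-duty order on B-500 targets Junica, not Coron; it does not apply.
Duty = £393,074.00 × 0% = £0.00.
Line 2 (U-337, Coron, 1,929 kg, £411,455.70):
Base rate for U-337 is 14.5%.
Origin Coron qualifies under the Corania–Coron agreement and U-337 is covered: preferential rate Free applies instead.
Duty = £411,455.70 × 0% = £0.00.
Line 3 (T-388, Junica, 3,333 pairs, £451,921.47):
Code T-388 is under a tariff-rate quota (threshold 2,420 pairs). In-quota: 2,420 pairs at 4.5%; over-quota: 913 pairs at 24.5%.
Pro-rata value split: in-quota = £451,921.47 × 2,420/3,333 = £328,127.80; over-quota = £451,921.47 − £328,127.80 = £123,793.67.
In-quota duty = £328,127.80 × 4.5% = £14,765.75. Over-quota duty = £123,793.67 × 24.5% = £30,329.45.
Line duty = £14,765.75 + £30,329.45 = £45,095.20.
Total = £0.00 + £0.00 + £45,095.20 = £45,095.20.

£45,095.20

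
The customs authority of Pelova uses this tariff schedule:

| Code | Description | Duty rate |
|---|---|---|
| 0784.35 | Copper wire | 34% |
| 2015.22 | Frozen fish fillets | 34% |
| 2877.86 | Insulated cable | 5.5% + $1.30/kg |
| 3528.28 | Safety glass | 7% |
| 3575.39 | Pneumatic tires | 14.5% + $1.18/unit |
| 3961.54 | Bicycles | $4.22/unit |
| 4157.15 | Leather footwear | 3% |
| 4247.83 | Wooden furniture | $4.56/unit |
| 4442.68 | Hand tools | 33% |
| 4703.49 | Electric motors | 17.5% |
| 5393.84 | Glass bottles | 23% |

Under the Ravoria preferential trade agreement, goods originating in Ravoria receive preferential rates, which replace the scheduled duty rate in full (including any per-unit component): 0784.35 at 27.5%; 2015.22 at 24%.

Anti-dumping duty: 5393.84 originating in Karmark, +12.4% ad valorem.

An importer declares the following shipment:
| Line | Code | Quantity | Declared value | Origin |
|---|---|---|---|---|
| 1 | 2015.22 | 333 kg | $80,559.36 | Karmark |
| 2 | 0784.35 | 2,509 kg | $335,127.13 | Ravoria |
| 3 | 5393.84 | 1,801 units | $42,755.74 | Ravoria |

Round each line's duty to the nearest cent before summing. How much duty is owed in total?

$129,383.96

Line 1 (2015.22, Karmark, 333 kg, $80,559.36):
Base rate for 2015.22 is 34%.
2015.22 has an FTA preferential rate, but origin Karmark is not Ravoria; base rate stands.
Duty = $80,559.36 × 34% = $27,390.18.
Line 2 (0784.35, Ravoria, 2,509 kg, $335,127.13):
Base rate for 0784.35 is 34%.
Origin Ravoria qualifies under the Pelova–Ravoria agreement and 0784.35 is covered: preferential rate 27.5% applies instead.
Duty = $335,127.13 × 27.5% = $92,159.96.
Line 3 (5393.84, Ravoria, 1,801 units, $42,755.74):
Base rate for 5393.84 is 23%.
Origin Ravoria is the FTA partner but 5393.84 is not on the preference list; base rate stands.
The additional-duty order on 5393.84 targets Karmark, not Ravoria; it does not apply.
Duty = $42,755.74 × 23% = $9,833.82.
Total = $27,390.18 + $92,159.96 + $9,833.82 = $129,383.96.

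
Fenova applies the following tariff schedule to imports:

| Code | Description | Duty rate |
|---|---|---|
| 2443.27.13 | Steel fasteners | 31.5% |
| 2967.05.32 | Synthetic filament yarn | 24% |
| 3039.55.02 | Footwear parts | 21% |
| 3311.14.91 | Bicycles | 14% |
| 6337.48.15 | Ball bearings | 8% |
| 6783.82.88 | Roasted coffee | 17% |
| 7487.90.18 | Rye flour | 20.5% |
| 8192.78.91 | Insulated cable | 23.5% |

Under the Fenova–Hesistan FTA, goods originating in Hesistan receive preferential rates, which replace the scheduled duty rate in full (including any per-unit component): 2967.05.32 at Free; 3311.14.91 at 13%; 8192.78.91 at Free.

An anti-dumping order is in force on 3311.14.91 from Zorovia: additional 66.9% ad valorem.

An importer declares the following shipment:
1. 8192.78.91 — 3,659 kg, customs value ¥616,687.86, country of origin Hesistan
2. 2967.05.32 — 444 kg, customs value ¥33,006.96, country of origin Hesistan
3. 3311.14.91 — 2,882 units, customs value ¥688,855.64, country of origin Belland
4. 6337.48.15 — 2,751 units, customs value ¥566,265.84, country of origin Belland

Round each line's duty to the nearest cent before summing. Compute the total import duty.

Line 1 (8192.78.91, Hesistan, 3,659 kg, ¥616,687.86):
Base rate for 8192.78.91 is 23.5%.
Origin Hesistan qualifies under the Fenova–Hesistan agreement and 8192.78.91 is covered: preferential rate Free applies instead.
Duty = ¥616,687.86 × 0% = ¥0.00.
Line 2 (2967.05.32, Hesistan, 444 kg, ¥33,006.96):
Base rate for 2967.05.32 is 24%.
Origin Hesistan qualifies under the Fenova–Hesistan agreement and 2967.05.32 is covered: preferential rate Free applies instead.
Duty = ¥33,006.96 × 0% = ¥0.00.
Line 3 (3311.14.91, Belland, 2,882 units, ¥688,855.64):
Base rate for 3311.14.91 is 14%.
3311.14.91 has an FTA preferential rate, but origin Belland is not Hesistan; base rate stands.
The additional-duty order on 3311.14.91 targets Zorovia, not Belland; it does not apply.
Duty = ¥688,855.64 × 14% = ¥96,439.79.
Line 4 (6337.48.15, Belland, 2,751 units, ¥566,265.84):
Base rate for 6337.48.15 is 8%.
Duty = ¥566,265.84 × 8% = ¥45,301.27.
Total = ¥0.00 + ¥0.00 + ¥96,439.79 + ¥45,301.27 = ¥141,741.06.

¥141,741.06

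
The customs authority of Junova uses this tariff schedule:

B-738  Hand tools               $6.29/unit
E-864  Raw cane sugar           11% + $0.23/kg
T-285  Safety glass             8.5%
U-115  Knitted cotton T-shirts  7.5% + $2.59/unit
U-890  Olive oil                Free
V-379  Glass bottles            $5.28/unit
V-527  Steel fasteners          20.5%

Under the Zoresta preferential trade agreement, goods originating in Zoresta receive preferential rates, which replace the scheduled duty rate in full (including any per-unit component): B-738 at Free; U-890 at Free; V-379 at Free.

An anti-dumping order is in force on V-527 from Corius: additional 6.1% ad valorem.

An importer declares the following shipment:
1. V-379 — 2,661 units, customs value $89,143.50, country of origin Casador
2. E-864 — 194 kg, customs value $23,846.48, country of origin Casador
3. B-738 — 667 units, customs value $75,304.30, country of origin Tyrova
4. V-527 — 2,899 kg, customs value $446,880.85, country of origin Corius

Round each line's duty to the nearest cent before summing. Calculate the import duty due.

Line 1 (V-379, Casador, 2,661 units, $89,143.50):
Base rate for V-379 is $5.28/unit.
V-379 has an FTA preferential rate, but origin Casador is not Zoresta; base rate stands.
Duty = 2,661 × $5.28 = $14,050.08.
Line 2 (E-864, Casador, 194 kg, $23,846.48):
Base rate for E-864 is 11% + $0.23/kg.
Duty = $23,846.48 × 11% + 194 × $0.23 = $2,667.73.
Line 3 (B-738, Tyrova, 667 units, $75,304.30):
Base rate for B-738 is $6.29/unit.
B-738 has an FTA preferential rate, but origin Tyrova is not Zoresta; base rate stands.
Duty = 667 × $6.29 = $4,195.43.
Line 4 (V-527, Corius, 2,899 kg, $446,880.85):
Base rate for V-527 is 20.5%.
Additional duty on V-527 from Corius: +6.1%. Applied ad valorem rate: 20.5% + 6.1% = 26.6%.
Duty = $446,880.85 × 26.6% = $118,870.31.
Total = $14,050.08 + $2,667.73 + $4,195.43 + $118,870.31 = $139,783.55.

$139,783.55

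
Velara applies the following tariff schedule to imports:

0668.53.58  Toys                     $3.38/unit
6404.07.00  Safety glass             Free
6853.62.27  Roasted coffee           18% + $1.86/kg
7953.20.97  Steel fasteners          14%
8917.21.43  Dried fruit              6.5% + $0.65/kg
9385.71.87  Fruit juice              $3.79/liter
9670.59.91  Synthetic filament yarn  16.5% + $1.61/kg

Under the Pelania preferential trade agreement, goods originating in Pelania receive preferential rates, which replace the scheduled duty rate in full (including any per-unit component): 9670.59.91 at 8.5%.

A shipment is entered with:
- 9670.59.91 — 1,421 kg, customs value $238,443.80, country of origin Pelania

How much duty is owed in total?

$20,267.72

Line 1 (9670.59.91, Pelania, 1,421 kg, $238,443.80):
Base rate for 9670.59.91 is 16.5% + $1.61/kg.
Origin Pelania qualifies under the Velara–Pelania agreement and 9670.59.91 is covered: preferential rate 8.5% applies instead.
Duty = $238,443.80 × 8.5% = $20,267.72.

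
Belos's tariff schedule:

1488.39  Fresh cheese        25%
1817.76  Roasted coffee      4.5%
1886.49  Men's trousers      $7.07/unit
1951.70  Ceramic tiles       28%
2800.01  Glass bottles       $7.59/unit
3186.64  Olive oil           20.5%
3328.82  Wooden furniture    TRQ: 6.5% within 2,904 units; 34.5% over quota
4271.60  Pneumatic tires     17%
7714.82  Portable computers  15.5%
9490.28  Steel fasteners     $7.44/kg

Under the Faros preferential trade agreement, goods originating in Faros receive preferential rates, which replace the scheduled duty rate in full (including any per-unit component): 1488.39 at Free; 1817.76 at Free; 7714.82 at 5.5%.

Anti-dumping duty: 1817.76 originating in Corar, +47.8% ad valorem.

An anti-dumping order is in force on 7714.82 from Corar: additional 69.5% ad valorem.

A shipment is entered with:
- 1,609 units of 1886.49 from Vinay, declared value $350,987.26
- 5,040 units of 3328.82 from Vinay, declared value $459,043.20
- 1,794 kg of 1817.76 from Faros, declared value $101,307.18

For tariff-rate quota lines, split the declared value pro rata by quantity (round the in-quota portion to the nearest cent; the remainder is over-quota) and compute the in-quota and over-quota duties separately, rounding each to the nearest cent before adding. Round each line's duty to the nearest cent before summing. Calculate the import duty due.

Line 1 (1886.49, Vinay, 1,609 units, $350,987.26):
Base rate for 1886.49 is $7.07/unit.
Duty = 1,609 × $7.07 = $11,375.63.
Line 2 (3328.82, Vinay, 5,040 units, $459,043.20):
Code 3328.82 is under a tariff-rate quota (threshold 2,904 units). In-quota: 2,904 units at 6.5%; over-quota: 2,136 units at 34.5%.
Pro-rata value split: in-quota = $459,043.20 × 2,904/5,040 = $264,496.32; over-quota = $459,043.20 − $264,496.32 = $194,546.88.
In-quota duty = $264,496.32 × 6.5% = $17,192.26. Over-quota duty = $194,546.88 × 34.5% = $67,118.67.
Line duty = $17,192.26 + $67,118.67 = $84,310.93.
Line 3 (1817.76, Faros, 1,794 kg, $101,307.18):
Base rate for 1817.76 is 4.5%.
Origin Faros qualifies under the Belos–Faros agreement and 1817.76 is covered: preferential rate Free applies instead.
The additional-duty order on 1817.76 targets Corar, not Faros; it does not apply.
Duty = $101,307.18 × 0% = $0.00.
Total = $11,375.63 + $84,310.93 + $0.00 = $95,686.56.

$95,686.56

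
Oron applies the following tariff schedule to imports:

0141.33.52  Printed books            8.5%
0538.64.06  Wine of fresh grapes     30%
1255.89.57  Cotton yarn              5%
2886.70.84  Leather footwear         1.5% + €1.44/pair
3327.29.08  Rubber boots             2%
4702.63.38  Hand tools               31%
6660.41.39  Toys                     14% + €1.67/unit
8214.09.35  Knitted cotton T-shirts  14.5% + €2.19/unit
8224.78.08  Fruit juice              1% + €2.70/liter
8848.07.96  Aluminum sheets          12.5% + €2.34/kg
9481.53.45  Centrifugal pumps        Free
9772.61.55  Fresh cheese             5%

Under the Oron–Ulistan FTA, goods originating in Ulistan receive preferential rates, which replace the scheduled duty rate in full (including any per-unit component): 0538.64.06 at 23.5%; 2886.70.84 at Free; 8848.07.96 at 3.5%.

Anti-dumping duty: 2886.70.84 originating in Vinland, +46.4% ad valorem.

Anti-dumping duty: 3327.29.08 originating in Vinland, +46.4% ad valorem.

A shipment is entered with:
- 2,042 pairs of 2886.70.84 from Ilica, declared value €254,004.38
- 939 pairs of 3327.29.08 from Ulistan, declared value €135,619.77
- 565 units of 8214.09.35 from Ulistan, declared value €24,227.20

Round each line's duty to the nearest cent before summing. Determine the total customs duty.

€14,213.24

Line 1 (2886.70.84, Ilica, 2,042 pairs, €254,004.38):
Base rate for 2886.70.84 is 1.5% + €1.44/pair.
2886.70.84 has an FTA preferential rate, but origin Ilica is not Ulistan; base rate stands.
The additional-duty order on 2886.70.84 targets Vinland, not Ilica; it does not apply.
Duty = €254,004.38 × 1.5% + 2,042 × €1.44 = €6,750.55.
Line 2 (3327.29.08, Ulistan, 939 pairs, €135,619.77):
Base rate for 3327.29.08 is 2%.
Origin Ulistan is the FTA partner but 3327.29.08 is not on the preference list; base rate stands.
The additional-duty order on 3327.29.08 targets Vinland, not Ulistan; it does not apply.
Duty = €135,619.77 × 2% = €2,712.40.
Line 3 (8214.09.35, Ulistan, 565 units, €24,227.20):
Base rate for 8214.09.35 is 14.5% + €2.19/unit.
Origin Ulistan is the FTA partner but 8214.09.35 is not on the preference list; base rate stands.
Duty = €24,227.20 × 14.5% + 565 × €2.19 = €4,750.29.
Total = €6,750.55 + €2,712.40 + €4,750.29 = €14,213.24.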